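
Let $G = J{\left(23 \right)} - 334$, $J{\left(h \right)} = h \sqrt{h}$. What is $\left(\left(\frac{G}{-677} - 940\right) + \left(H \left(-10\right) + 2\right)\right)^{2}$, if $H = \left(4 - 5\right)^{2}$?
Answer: $\frac{411473509611}{458329} + \frac{29507252 \sqrt{23}}{458329} \approx 8.9808 \cdot 10^{5}$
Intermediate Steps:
$H = 1$ ($H = \left(-1\right)^{2} = 1$)
$J{\left(h \right)} = h^{\frac{3}{2}}$
$G = -334 + 23 \sqrt{23}$ ($G = 23^{\frac{3}{2}} - 334 = 23 \sqrt{23} - 334 = -334 + 23 \sqrt{23} \approx -223.7$)
$\left(\left(\frac{G}{-677} - 940\right) + \left(H \left(-10\right) + 2\right)\right)^{2} = \left(\left(\frac{-334 + 23 \sqrt{23}}{-677} - 940\right) + \left(1 \left(-10\right) + 2\right)\right)^{2} = \left(\left(\left(-334 + 23 \sqrt{23}\right) \left(- \frac{1}{677}\right) - 940\right) + \left(-10 + 2\right)\right)^{2} = \left(\left(\left(\frac{334}{677} - \frac{23 \sqrt{23}}{677}\right) - 940\right) - 8\right)^{2} = \left(\left(- \frac{636046}{677} - \frac{23 \sqrt{23}}{677}\right) - 8\right)^{2} = \left(- \frac{641462}{677} - \frac{23 \sqrt{23}}{677}\right)^{2}$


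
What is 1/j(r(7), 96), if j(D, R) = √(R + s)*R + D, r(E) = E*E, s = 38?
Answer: -49/1232543 + 96*√134/1232543 ≈ 0.00086186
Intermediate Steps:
r(E) = E²
j(D, R) = D + R*√(38 + R) (j(D, R) = √(R + 38)*R + D = √(38 + R)*R + D = R*√(38 + R) + D = D + R*√(38 + R))
1/j(r(7), 96) = 1/(7² + 96*√(38 + 96)) = 1/(49 + 96*√134)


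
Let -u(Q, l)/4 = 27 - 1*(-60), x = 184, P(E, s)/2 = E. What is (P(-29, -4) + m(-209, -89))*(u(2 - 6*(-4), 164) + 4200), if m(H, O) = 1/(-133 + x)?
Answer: -3796788/17 ≈ -2.2334e+5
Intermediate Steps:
P(E, s) = 2*E
u(Q, l) = -348 (u(Q, l) = -4*(27 - 1*(-60)) = -4*(27 + 60) = -4*87 = -348)
m(H, O) = 1/51 (m(H, O) = 1/(-133 + 184) = 1/51)
(P(-29, -4) + m(-209, -89))*(u(2 - 6*(-4), 164) + 4200) = (2*(-29) + 1/51)*(-348 + 4200) = (-58 + 1/51)*3852 = -2957/51*3852 = -3796788/17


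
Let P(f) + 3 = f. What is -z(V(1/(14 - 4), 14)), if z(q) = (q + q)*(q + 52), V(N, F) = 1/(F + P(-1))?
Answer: -521/50 ≈ -10.420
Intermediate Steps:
P(f) = -3 + f
V(N, F) = 1/(-4 + F) (V(N, F) = 1/(F + (-3 - 1)) = 1/(F - 4) = 1/(-4 + F))
z(q) = 2*q*(52 + q) (z(q) = (2*q)*(52 + q) = 2*q*(52 + q))
-z(V(1/(14 - 4), 14)) = -2*(52 + 1/(-4 + 14))/(-4 + 14) = -2*(52 + 1/10)/10 = -2*(52 + ⅒)/10 = -2*521/(10*10) = -1*521/50 = -521/50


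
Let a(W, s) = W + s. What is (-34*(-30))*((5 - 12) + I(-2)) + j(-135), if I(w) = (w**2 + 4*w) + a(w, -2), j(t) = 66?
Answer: -15234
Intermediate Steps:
I(w) = -2 + w**2 + 5*w (I(w) = (w**2 + 4*w) + (w - 2) = (w**2 + 4*w) + (-2 + w) = -2 + w**2 + 5*w)
(-34*(-30))*((5 - 12) + I(-2)) + j(-135) = (-34*(-30))*((5 - 12) + (-2 + (-2)**2 + 5*(-2))) + 66 = 1020*(-7 + (-2 + 4 - 10)) + 66 = 1020*(-7 - 8) + 66 = 1020*(-15) + 66 = -15300 + 66 = -15234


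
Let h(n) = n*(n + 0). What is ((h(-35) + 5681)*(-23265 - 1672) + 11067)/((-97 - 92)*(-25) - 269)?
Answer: -172203855/4456 ≈ -38645.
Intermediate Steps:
h(n) = n² (h(n) = n*n = n²)
((h(-35) + 5681)*(-23265 - 1672) + 11067)/((-97 - 92)*(-25) - 269) = (((-35)² + 5681)*(-23265 - 1672) + 11067)/((-97 - 92)*(-25) - 269) = ((1225 + 5681)*(-24937) + 11067)/(-189*(-25) - 269) = (6906*(-24937) + 11067)/(4725 - 269) = (-172214922 + 11067)/4456 = -172203855*1/4456 = -172203855/4456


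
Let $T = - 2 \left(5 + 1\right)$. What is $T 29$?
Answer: $-348$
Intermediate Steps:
$T = -12$ ($T = \left(-2\right) 6 = -12$)
$T 29 = \left(-12\right) 29 = -348$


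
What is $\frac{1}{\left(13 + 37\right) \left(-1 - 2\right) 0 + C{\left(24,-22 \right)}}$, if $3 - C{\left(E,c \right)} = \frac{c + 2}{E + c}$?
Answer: $\frac{1}{13} \approx 0.076923$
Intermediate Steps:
$C{\left(E,c \right)} = 3 - \frac{2 + c}{E + c}$ ($C{\left(E,c \right)} = 3 - \frac{c + 2}{E + c} = 3 - \frac{2 + c}{E + c}$)
$\frac{1}{\left(13 + 37\right) \left(-1 - 2\right) 0 + C{\left(24,-22 \right)}} = \frac{1}{\left(13 + 37\right) \left(-1 - 2\right) 0 + \frac{-2 + 2 \left(-22\right) + 3 \cdot 24}{24 - 22}} = \frac{1}{50 \left(\left(-3\right) 0\right) + \frac{-2 - 44 + 72}{2}} = \frac{1}{50 \cdot 0 + \frac{1}{2} \cdot 26} = \frac{1}{0 + 13} = \frac{1}{13}$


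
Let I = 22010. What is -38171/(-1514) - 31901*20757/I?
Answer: -250420952147/8330785 ≈ -30060.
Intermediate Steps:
-38171/(-1514) - 31901*20757/I = -38171/(-1514) - 31901/(22010/20757) = -38171*(-1/1514) - 31901/(22010*(1/20757)) = 38171/1514 - 31901/22010/20757 = 38171/1514 - 31901*20757/22010 = 38171/1514 - 662169057/22010 = -250420952147/8330785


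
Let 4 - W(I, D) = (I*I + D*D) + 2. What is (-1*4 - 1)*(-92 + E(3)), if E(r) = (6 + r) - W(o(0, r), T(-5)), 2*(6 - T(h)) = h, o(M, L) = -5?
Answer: -245/4 ≈ -61.250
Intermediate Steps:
T(h) = 6 - h/2
W(I, D) = 2 - D**2 - I**2 (W(I, D) = 4 - ((I*I + D*D) + 2) = 4 - ((I**2 + D**2) + 2) = 4 - ((D**2 + I**2) + 2) = 4 - (2 + D**2 + I**2) = 4 + (-2 - D**2 - I**2) = 2 - D**2 - I**2)
E(r) = 405/4 + r (E(r) = (6 + r) - (2 - (6 - 1/2*(-5))**2 - 1*(-5)**2) = (6 + r) - (2 - (6 + 5/2)**2 - 1*25) = (6 + r) - (2 - (17/2)**2 - 25) = (6 + r) - (2 - 1*289/4 - 25) = (6 + r) - (2 - 289/4 - 25) = (6 + r) - 1*(-381/4) = (6 + r) + 381/4 = 405/4 + r)
(-1*4 - 1)*(-92 + E(3)) = (-1*4 - 1)*(-92 + (405/4 + 3)) = (-4 - 1)*(-92 + 417/4) = -5*49/4 = -245/4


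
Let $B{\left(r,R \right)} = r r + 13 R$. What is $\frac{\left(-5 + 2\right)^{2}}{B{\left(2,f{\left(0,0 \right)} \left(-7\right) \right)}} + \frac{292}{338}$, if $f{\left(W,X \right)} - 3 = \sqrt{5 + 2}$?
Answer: $\frac{564125}{810862} + \frac{273 \sqrt{7}}{4798} \approx 0.84625$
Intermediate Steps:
$f{\left(W,X \right)} = 3 + \sqrt{7}$ ($f{\left(W,X \right)} = 3 + \sqrt{5 + 2} = 3 + \sqrt{7}$)
$B{\left(r,R \right)} = r^{2} + 13 R$
$\frac{\left(-5 + 2\right)^{2}}{B{\left(2,f{\left(0,0 \right)} \left(-7\right) \right)}} + \frac{292}{338} = \frac{\left(-5 + 2\right)^{2}}{2^{2} + 13 \left(3 + \sqrt{7}\right) \left(-7\right)} + \frac{292}{338} = \frac{\left(-3\right)^{2}}{4 + 13 \left(-21 - 7 \sqrt{7}\right)} + 292 \cdot \frac{1}{338} = \frac{9}{4 - \left(273 + 91 \sqrt{7}\right)} + \frac{146}{169} = \frac{9}{-269 - 91 \sqrt{7}} + \frac{146}{169} = \frac{146}{169} + \frac{9}{-269 - 91 \sqrt{7}}$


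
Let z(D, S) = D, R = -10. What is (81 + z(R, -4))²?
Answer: 5041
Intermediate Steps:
(81 + z(R, -4))² = (81 - 10)² = 71² = 5041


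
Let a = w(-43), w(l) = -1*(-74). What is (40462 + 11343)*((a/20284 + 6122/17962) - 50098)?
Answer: -236394508081009785/91085302 ≈ -2.5953e+9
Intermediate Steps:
w(l) = 74
a = 74
(40462 + 11343)*((a/20284 + 6122/17962) - 50098) = (40462 + 11343)*((74/20284 + 6122/17962) - 50098) = 51805*((74*(1/20284) + 6122*(1/17962)) - 50098) = 51805*((37/10142 + 3061/8981) - 50098) = 51805*(31376959/91085302 - 50098) = 51805*(-4563160082637/91085302) = -236394508081009785/91085302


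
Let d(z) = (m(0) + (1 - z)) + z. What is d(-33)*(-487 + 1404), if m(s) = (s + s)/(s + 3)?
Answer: 917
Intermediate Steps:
m(s) = 2*s/(3 + s) (m(s) = (2*s)/(3 + s) = 2*s/(3 + s))
d(z) = 1 (d(z) = (2*0/(3 + 0) + (1 - z)) + z = (2*0/3 + (1 - z)) + z = (2*0*(⅓) + (1 - z)) + z = (0 + (1 - z)) + z = (1 - z) + z = 1)
d(-33)*(-487 + 1404) = 1*(-487 + 1404) = 1*917 = 917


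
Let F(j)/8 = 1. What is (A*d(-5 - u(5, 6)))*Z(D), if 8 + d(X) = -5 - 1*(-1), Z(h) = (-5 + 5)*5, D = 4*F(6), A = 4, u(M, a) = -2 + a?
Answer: 0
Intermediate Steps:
F(j) = 8 (F(j) = 8*1 = 8)
D = 32 (D = 4*8 = 32)
Z(h) = 0 (Z(h) = 0*5 = 0)
d(X) = -12 (d(X) = -8 + (-5 - 1*(-1)) = -8 + (-5 + 1) = -8 - 4 = -12)
(A*d(-5 - u(5, 6)))*Z(D) = (4*(-12))*0 = -48*0 = 0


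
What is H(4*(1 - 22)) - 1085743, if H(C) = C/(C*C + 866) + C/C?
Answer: -4300624104/3961 ≈ -1.0857e+6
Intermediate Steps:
H(C) = 1 + C/(866 + C**2) (H(C) = C/(C**2 + 866) + 1 = C/(866 + C**2) + 1 = 1 + C/(866 + C**2))
H(4*(1 - 22)) - 1085743 = (866 + 4*(1 - 22) + (4*(1 - 22))**2)/(866 + (4*(1 - 22))**2) - 1085743 = (866 + 4*(-21) + (4*(-21))**2)/(866 + (4*(-21))**2) - 1085743 = (866 - 84 + (-84)**2)/(866 + (-84)**2) - 1085743 = (866 - 84 + 7056)/(866 + 7056) - 1085743 = 7838/7922 - 1085743 = (1/7922)*7838 - 1085743 = 3919/3961 - 1085743 = -4300624104/3961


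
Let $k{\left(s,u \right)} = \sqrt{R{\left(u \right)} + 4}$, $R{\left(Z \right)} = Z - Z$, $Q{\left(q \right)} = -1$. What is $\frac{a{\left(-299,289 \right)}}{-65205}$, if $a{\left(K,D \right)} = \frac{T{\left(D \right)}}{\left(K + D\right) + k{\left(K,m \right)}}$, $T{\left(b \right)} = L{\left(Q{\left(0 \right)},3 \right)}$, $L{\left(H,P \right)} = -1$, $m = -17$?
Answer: $- \frac{1}{521640} \approx -1.917 \cdot 10^{-6}$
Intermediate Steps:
$T{\left(b \right)} = -1$
$R{\left(Z \right)} = 0$
$k{\left(s,u \right)} = 2$ ($k{\left(s,u \right)} = \sqrt{0 + 4} = \sqrt{4} = 2$)
$a{\left(K,D \right)} = - \frac{1}{2 + D + K}$ ($a{\left(K,D \right)} = - \frac{1}{\left(K + D\right) + 2} = - \frac{1}{\left(D + K\right) + 2} = - \frac{1}{2 + D + K}$)
$\frac{a{\left(-299,289 \right)}}{-65205} = \frac{\left(-1\right) \frac{1}{2 + 289 - 299}}{-65205} = - \frac{1}{-8} \left(- \frac{1}{65205}\right) = \left(-1\right) \left(- \frac{1}{8}\right) \left(- \frac{1}{65205}\right) = \frac{1}{8} \left(- \frac{1}{65205}\right) = - \frac{1}{521640}$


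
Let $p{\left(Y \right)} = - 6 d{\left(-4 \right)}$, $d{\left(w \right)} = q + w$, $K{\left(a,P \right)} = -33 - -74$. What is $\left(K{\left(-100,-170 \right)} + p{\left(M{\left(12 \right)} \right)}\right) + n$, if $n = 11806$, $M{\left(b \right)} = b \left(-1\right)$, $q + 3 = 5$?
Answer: $11859$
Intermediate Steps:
$q = 2$ ($q = -3 + 5 = 2$)
$M{\left(b \right)} = - b$
$K{\left(a,P \right)} = 41$ ($K{\left(a,P \right)} = -33 + 74 = 41$)
$d{\left(w \right)} = 2 + w$
$p{\left(Y \right)} = 12$ ($p{\left(Y \right)} = - 6 \left(2 - 4\right) = \left(-6\right) \left(-2\right) = 12$)
$\left(K{\left(-100,-170 \right)} + p{\left(M{\left(12 \right)} \right)}\right) + n = \left(41 + 12\right) + 11806 = 53 + 11806 = 11859$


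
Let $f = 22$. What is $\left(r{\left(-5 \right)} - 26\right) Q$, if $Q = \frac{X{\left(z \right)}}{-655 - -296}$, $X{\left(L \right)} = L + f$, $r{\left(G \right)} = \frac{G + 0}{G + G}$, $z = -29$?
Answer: $- \frac{357}{718} \approx -0.49721$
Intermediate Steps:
$r{\left(G \right)} = \frac{1}{2}$ ($r{\left(G \right)} = \frac{G}{2 G} = G \frac{1}{2 G} = \frac{1}{2}$)
$X{\left(L \right)} = 22 + L$ ($X{\left(L \right)} = L + 22 = 22 + L$)
$Q = \frac{7}{359}$ ($Q = \frac{22 - 29}{-655 - -296} = - \frac{7}{-655 + 296} = - \frac{7}{-359} = \left(-7\right) \left(- \frac{1}{359}\right) = \frac{7}{359} \approx 0.019499$)
$\left(r{\left(-5 \right)} - 26\right) Q = \left(\frac{1}{2} - 26\right) \frac{7}{359} = \left(- \frac{51}{2}\right) \frac{7}{359} = - \frac{357}{718}$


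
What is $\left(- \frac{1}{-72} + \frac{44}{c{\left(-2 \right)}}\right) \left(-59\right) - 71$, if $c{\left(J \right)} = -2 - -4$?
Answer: $- \frac{98627}{72} \approx -1369.8$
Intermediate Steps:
$c{\left(J \right)} = 2$ ($c{\left(J \right)} = -2 + 4 = 2$)
$\left(- \frac{1}{-72} + \frac{44}{c{\left(-2 \right)}}\right) \left(-59\right) - 71 = \left(- \frac{1}{-72} + \frac{44}{2}\right) \left(-59\right) - 71 = \left(\left(-1\right) \left(- \frac{1}{72}\right) + 44 \cdot \frac{1}{2}\right) \left(-59\right) - 71 = \left(\frac{1}{72} + 22\right) \left(-59\right) - 71 = \frac{1585}{72} \left(-59\right) - 71 = - \frac{93515}{72} - 71 = - \frac{98627}{72}$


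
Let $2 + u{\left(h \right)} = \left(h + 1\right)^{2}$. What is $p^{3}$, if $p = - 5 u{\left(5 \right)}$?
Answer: $-4913000$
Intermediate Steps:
$u{\left(h \right)} = -2 + \left(1 + h\right)^{2}$ ($u{\left(h \right)} = -2 + \left(h + 1\right)^{2} = -2 + \left(1 + h\right)^{2}$)
$p = -170$ ($p = - 5 \left(-2 + \left(1 + 5\right)^{2}\right) = - 5 \left(-2 + 6^{2}\right) = - 5 \left(-2 + 36\right) = \left(-5\right) 34 = -170$)
$p^{3} = \left(-170\right)^{3} = -4913000$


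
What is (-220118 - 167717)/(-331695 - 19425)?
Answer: 11081/10032 ≈ 1.1046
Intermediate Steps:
(-220118 - 167717)/(-331695 - 19425) = -387835/(-351120) = -387835*(-1/351120) = 11081/10032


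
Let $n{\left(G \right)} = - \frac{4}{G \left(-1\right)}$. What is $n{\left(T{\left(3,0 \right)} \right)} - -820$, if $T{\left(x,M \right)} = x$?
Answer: $\frac{2464}{3} \approx 821.33$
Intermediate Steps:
$n{\left(G \right)} = \frac{4}{G}$ ($n{\left(G \right)} = - \frac{4}{\left(-1\right) G} = - 4 \left(- \frac{1}{G}\right) = \frac{4}{G}$)
$n{\left(T{\left(3,0 \right)} \right)} - -820 = \frac{4}{3} - -820 = 4 \cdot \frac{1}{3} + 820 = \frac{4}{3} + 820 = \frac{2464}{3}$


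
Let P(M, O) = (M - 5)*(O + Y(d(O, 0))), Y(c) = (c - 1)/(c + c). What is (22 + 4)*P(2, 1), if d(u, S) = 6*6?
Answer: -1391/12 ≈ -115.92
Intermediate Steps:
d(u, S) = 36
Y(c) = (-1 + c)/(2*c) (Y(c) = (-1 + c)/((2*c)) = (-1 + c)*(1/(2*c)) = (-1 + c)/(2*c))
P(M, O) = (-5 + M)*(35/72 + O) (P(M, O) = (M - 5)*(O + (½)*(-1 + 36)/36) = (-5 + M)*(O + (½)*(1/36)*35) = (-5 + M)*(O + 35/72) = (-5 + M)*(35/72 + O))
(22 + 4)*P(2, 1) = (22 + 4)*(-175/72 - 5*1 + (35/72)*2 + 2*1) = 26*(-175/72 - 5 + 35/36 + 2) = 26*(-107/24) = -1391/12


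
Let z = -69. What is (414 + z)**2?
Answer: 119025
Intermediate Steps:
(414 + z)**2 = (414 - 69)**2 = 345**2 = 119025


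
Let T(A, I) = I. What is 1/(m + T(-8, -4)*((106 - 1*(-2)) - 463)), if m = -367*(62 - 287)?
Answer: 1/83995 ≈ 1.1905e-5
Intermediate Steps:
m = 82575 (m = -367*(-225) = 82575)
1/(m + T(-8, -4)*((106 - 1*(-2)) - 463)) = 1/(82575 - 4*((106 - 1*(-2)) - 463)) = 1/(82575 - 4*((106 + 2) - 463)) = 1/(82575 - 4*(108 - 463)) = 1/(82575 - 4*(-355)) = 1/(82575 + 1420) = 1/83995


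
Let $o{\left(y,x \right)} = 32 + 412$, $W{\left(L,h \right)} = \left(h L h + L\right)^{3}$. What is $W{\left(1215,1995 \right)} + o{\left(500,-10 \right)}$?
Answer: $113080198270927891564058679444$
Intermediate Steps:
$W{\left(L,h \right)} = \left(L + L h^{2}\right)^{3}$ ($W{\left(L,h \right)} = \left(L h h + L\right)^{3} = \left(L h^{2} + L\right)^{3} = \left(L + L h^{2}\right)^{3}$)
$o{\left(y,x \right)} = 444$
$W{\left(1215,1995 \right)} + o{\left(500,-10 \right)} = 1215^{3} \left(1 + 1995^{2}\right)^{3} + 444 = 1793613375 \left(1 + 3980025\right)^{3} + 444 = 1793613375 \cdot 3980026^{3} + 444 = 1793613375 \cdot 63046027559271457576 + 444 = 113080198270927891564058679000 + 444 = 113080198270927891564058679444$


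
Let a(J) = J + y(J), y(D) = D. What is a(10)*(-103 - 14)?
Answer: -2340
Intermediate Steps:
a(J) = 2*J (a(J) = J + J = 2*J)
a(10)*(-103 - 14) = (2*10)*(-103 - 14) = 20*(-117) = -2340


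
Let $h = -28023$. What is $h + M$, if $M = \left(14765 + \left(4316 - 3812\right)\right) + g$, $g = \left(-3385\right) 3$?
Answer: $-22909$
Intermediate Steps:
$g = -10155$
$M = 5114$ ($M = \left(14765 + \left(4316 - 3812\right)\right) - 10155 = \left(14765 + 504\right) - 10155 = 15269 - 10155 = 5114$)
$h + M = -28023 + 5114 = -22909$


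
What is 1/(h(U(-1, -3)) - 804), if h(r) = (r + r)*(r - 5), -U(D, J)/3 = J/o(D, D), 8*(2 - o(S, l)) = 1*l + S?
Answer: -1/812 ≈ -0.0012315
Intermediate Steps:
o(S, l) = 2 - S/8 - l/8 (o(S, l) = 2 - (1*l + S)/8 = 2 - (l + S)/8 = 2 - (S + l)/8 = 2 + (-S/8 - l/8) = 2 - S/8 - l/8)
U(D, J) = -3*J/(2 - D/4) (U(D, J) = -3*J/(2 - D/8 - D/8) = -3*J/(2 - D/4))
h(r) = 2*r*(-5 + r) (h(r) = (2*r)*(-5 + r) = 2*r*(-5 + r))
1/(h(U(-1, -3)) - 804) = 1/(2*(12*(-3)/(-8 - 1))*(-5 + 12*(-3)/(-8 - 1)) - 804) = 1/(2*(12*(-3)/(-9))*(-5 + 12*(-3)/(-9)) - 804) = 1/(2*(12*(-3)*(-⅑))*(-5 + 12*(-3)*(-⅑)) - 804) = 1/(2*4*(-5 + 4) - 804) = 1/(2*4*(-1) - 804) = 1/(-8 - 804) = 1/(-812) = -1/812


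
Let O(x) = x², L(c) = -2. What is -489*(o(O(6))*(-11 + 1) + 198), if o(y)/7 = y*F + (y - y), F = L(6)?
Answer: -2561382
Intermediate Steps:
F = -2
o(y) = -14*y (o(y) = 7*(y*(-2) + (y - y)) = 7*(-2*y + 0) = 7*(-2*y) = -14*y)
-489*(o(O(6))*(-11 + 1) + 198) = -489*((-14*6²)*(-11 + 1) + 198) = -489*(-14*36*(-10) + 198) = -489*(-504*(-10) + 198) = -489*(5040 + 198) = -489*5238 = -2561382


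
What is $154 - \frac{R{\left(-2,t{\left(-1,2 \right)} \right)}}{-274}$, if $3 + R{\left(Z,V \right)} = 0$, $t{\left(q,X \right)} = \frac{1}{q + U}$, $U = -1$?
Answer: $\frac{42193}{274} \approx 153.99$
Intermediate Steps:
$t{\left(q,X \right)} = \frac{1}{-1 + q}$ ($t{\left(q,X \right)} = \frac{1}{q - 1} = \frac{1}{-1 + q}$)
$R{\left(Z,V \right)} = -3$ ($R{\left(Z,V \right)} = -3 + 0 = -3$)
$154 - \frac{R{\left(-2,t{\left(-1,2 \right)} \right)}}{-274} = 154 - - \frac{3}{-274} = 154 - \left(-3\right) \left(- \frac{1}{274}\right) = 154 - \frac{3}{274} = \frac{42193}{274}$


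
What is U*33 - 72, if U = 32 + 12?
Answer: 1380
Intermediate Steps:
U = 44
U*33 - 72 = 44*33 - 72 = 1452 - 72 = 1380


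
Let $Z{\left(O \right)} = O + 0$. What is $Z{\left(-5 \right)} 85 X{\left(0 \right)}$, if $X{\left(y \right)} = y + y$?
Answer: $0$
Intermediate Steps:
$X{\left(y \right)} = 2 y$
$Z{\left(O \right)} = O$
$Z{\left(-5 \right)} 85 X{\left(0 \right)} = \left(-5\right) 85 \cdot 2 \cdot 0 = \left(-425\right) 0 = 0$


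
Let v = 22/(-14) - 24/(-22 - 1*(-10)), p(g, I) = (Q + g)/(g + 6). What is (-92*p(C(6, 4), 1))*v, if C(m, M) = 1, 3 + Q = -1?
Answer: 828/49 ≈ 16.898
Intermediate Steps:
Q = -4 (Q = -3 - 1 = -4)
p(g, I) = (-4 + g)/(6 + g) (p(g, I) = (-4 + g)/(g + 6) = (-4 + g)/(6 + g))
v = 3/7 (v = 22*(-1/14) - 24/(-22 + 10) = -11/7 - 24/(-12) = -11/7 - 24*(-1/12) = -11/7 + 2 = 3/7 ≈ 0.42857)
(-92*p(C(6, 4), 1))*v = -92*(-4 + 1)/(6 + 1)*(3/7) = -92*(-3)/7*(3/7) = -92*(-3/7)*(3/7) = (276/7)*(3/7) = 828/49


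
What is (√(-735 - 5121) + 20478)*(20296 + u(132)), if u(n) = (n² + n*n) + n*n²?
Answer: 48227983536 + 9420448*I*√366 ≈ 4.8228e+10 + 1.8022e+8*I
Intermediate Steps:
u(n) = n³ + 2*n² (u(n) = (n² + n²) + n³ = 2*n² + n³ = n³ + 2*n²)
(√(-735 - 5121) + 20478)*(20296 + u(132)) = (√(-735 - 5121) + 20478)*(20296 + 132²*(2 + 132)) = (√(-5856) + 20478)*(20296 + 17424*134) = (4*I*√366 + 20478)*(20296 + 2334816) = (20478 + 4*I*√366)*2355112 = 48227983536 + 9420448*I*√366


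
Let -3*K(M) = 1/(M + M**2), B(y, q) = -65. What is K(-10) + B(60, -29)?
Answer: -17551/270 ≈ -65.004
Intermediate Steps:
K(M) = -1/(3*(M + M**2))
K(-10) + B(60, -29) = -1/3/(-10*(1 - 10)) - 65 = -1/3*(-1/10)/(-9) - 65 = -1/3*(-1/10)*(-1/9) - 65 = -1/270 - 65 = -17551/270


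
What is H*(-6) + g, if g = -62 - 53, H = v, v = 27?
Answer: -277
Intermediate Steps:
H = 27
g = -115
H*(-6) + g = 27*(-6) - 115 = -162 - 115 = -277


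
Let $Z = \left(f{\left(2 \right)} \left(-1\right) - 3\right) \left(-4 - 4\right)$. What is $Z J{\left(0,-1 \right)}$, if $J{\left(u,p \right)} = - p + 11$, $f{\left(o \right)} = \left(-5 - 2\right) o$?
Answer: $-1056$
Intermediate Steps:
$f{\left(o \right)} = - 7 o$
$J{\left(u,p \right)} = 11 - p$
$Z = -88$ ($Z = \left(\left(-7\right) 2 \left(-1\right) - 3\right) \left(-4 - 4\right) = \left(\left(-14\right) \left(-1\right) - 3\right) \left(-8\right) = \left(14 - 3\right) \left(-8\right) = 11 \left(-8\right) = -88$)
$Z J{\left(0,-1 \right)} = - 88 \left(11 - -1\right) = - 88 \left(11 + 1\right) = \left(-88\right) 12 = -1056$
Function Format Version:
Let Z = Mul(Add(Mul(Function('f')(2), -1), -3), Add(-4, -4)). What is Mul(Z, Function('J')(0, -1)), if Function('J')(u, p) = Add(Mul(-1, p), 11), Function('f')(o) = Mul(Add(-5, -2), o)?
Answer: -1056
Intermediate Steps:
Function('f')(o) = Mul(-7, o)
Function('J')(u, p) = Add(11, Mul(-1, p))
Z = -88 (Z = Mul(Add(Mul(Mul(-7, 2), -1), -3), Add(-4, -4)) = Mul(Add(Mul(-14, -1), -3), -8) = Mul(Add(14, -3), -8) = Mul(11, -8) = -88)
Mul(Z, Function('J')(0, -1)) = Mul(-88, Add(11, Mul(-1, -1))) = Mul(-88, Add(11, 1)) = Mul(-88, 12) = -1056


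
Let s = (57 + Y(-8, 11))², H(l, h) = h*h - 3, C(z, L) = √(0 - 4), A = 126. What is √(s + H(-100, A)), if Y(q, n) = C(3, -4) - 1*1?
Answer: √(19005 + 224*I) ≈ 137.86 + 0.8124*I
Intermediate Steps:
C(z, L) = 2*I (C(z, L) = √(-4) = 2*I)
Y(q, n) = -1 + 2*I (Y(q, n) = 2*I - 1*1 = 2*I - 1 = -1 + 2*I)
H(l, h) = -3 + h² (H(l, h) = h² - 3 = -3 + h²)
s = (56 + 2*I)² (s = (57 + (-1 + 2*I))² = (56 + 2*I)² ≈ 3132.0 + 224.0*I)
√(s + H(-100, A)) = √((3132 + 224*I) + (-3 + 126²)) = √((3132 + 224*I) + (-3 + 15876)) = √((3132 + 224*I) + 15873) = √(19005 + 224*I)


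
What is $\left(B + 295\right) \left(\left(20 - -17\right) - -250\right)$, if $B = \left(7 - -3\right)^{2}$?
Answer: $113365$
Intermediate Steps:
$B = 100$ ($B = \left(7 + 3\right)^{2} = 10^{2} = 100$)
$\left(B + 295\right) \left(\left(20 - -17\right) - -250\right) = \left(100 + 295\right) \left(\left(20 - -17\right) - -250\right) = 395 \left(\left(20 + 17\right) + 250\right) = 395 \left(37 + 250\right) = 395 \cdot 287 = 113365$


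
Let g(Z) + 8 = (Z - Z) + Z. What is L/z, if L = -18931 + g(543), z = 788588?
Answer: -4599/197147 ≈ -0.023328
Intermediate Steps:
g(Z) = -8 + Z (g(Z) = -8 + ((Z - Z) + Z) = -8 + (0 + Z) = -8 + Z)
L = -18396 (L = -18931 + (-8 + 543) = -18931 + 535 = -18396)
L/z = -18396/788588 = -18396*1/788588 = -4599/197147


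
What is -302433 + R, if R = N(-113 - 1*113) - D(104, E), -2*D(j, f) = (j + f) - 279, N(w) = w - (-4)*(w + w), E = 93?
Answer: -304508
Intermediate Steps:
N(w) = 9*w (N(w) = w - (-4)*2*w = w - (-8)*w = w + 8*w = 9*w)
D(j, f) = 279/2 - f/2 - j/2 (D(j, f) = -((j + f) - 279)/2 = -((f + j) - 279)/2 = -(-279 + f + j)/2 = 279/2 - f/2 - j/2)
R = -2075 (R = 9*(-113 - 1*113) - (279/2 - 1/2*93 - 1/2*104) = 9*(-113 - 113) - (279/2 - 93/2 - 52) = 9*(-226) - 1*41 = -2034 - 41 = -2075)
-302433 + R = -302433 - 2075 = -304508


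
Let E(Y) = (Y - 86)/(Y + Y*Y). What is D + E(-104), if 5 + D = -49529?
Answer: -265304199/5356 ≈ -49534.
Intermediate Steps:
D = -49534 (D = -5 - 49529 = -49534)
E(Y) = (-86 + Y)/(Y + Y²)
D + E(-104) = -49534 + (-86 - 104)/((-104)*(1 - 104)) = -49534 - 1/104*(-190)/(-103) = -49534 - 1/104*(-1/103)*(-190) = -49534 - 95/5356 = -265304199/5356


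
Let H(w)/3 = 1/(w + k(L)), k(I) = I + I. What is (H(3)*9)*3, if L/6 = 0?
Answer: 27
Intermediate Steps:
L = 0 (L = 6*0 = 0)
k(I) = 2*I
H(w) = 3/w (H(w) = 3/(w + 2*0) = 3/(w + 0) = 3/w)
(H(3)*9)*3 = ((3/3)*9)*3 = ((3*(⅓))*9)*3 = (1*9)*3 = 9*3 = 27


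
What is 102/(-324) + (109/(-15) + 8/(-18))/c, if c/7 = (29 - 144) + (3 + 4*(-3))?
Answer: -35849/117180 ≈ -0.30593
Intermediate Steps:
c = -868 (c = 7*((29 - 144) + (3 + 4*(-3))) = 7*(-115 + (3 - 12)) = 7*(-115 - 9) = 7*(-124) = -868)
102/(-324) + (109/(-15) + 8/(-18))/c = 102/(-324) + (109/(-15) + 8/(-18))/(-868) = 102*(-1/324) + (109*(-1/15) + 8*(-1/18))*(-1/868) = -17/54 + (-109/15 - 4/9)*(-1/868) = -17/54 - 347/45*(-1/868) = -17/54 + 347/39060 = -35849/117180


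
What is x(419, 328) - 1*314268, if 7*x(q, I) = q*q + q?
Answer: -289128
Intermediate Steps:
x(q, I) = q/7 + q²/7 (x(q, I) = (q*q + q)/7 = (q² + q)/7 = (q + q²)/7 = q/7 + q²/7)
x(419, 328) - 1*314268 = (⅐)*419*(1 + 419) - 1*314268 = (⅐)*419*420 - 314268 = 25140 - 314268 = -289128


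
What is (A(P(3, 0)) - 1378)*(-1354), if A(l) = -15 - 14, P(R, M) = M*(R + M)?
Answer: 1905078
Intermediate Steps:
P(R, M) = M*(M + R)
A(l) = -29
(A(P(3, 0)) - 1378)*(-1354) = (-29 - 1378)*(-1354) = -1407*(-1354) = 1905078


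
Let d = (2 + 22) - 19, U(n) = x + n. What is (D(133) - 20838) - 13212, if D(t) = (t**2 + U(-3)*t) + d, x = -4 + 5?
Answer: -16622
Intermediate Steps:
x = 1
U(n) = 1 + n
d = 5 (d = 24 - 19 = 5)
D(t) = 5 + t**2 - 2*t (D(t) = (t**2 + (1 - 3)*t) + 5 = (t**2 - 2*t) + 5 = 5 + t**2 - 2*t)
(D(133) - 20838) - 13212 = ((5 + 133**2 - 2*133) - 20838) - 13212 = ((5 + 17689 - 266) - 20838) - 13212 = (17428 - 20838) - 13212 = -3410 - 13212 = -16622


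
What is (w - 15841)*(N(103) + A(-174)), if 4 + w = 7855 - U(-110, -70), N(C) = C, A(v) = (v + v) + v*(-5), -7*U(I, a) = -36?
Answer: -34978750/7 ≈ -4.9970e+6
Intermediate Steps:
U(I, a) = 36/7 (U(I, a) = -⅐*(-36) = 36/7)
A(v) = -3*v (A(v) = 2*v - 5*v = -3*v)
w = 54921/7 (w = -4 + (7855 - 1*36/7) = -4 + (7855 - 36/7) = -4 + 54949/7 = 54921/7 ≈ 7845.9)
(w - 15841)*(N(103) + A(-174)) = (54921/7 - 15841)*(103 - 3*(-174)) = -55966*(103 + 522)/7 = -55966/7*625 = -34978750/7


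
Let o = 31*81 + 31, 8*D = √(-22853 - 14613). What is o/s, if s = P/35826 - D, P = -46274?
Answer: -33713271420864/6028092298685 + 3262662785592*I*√37466/6028092298685 ≈ -5.5927 + 104.76*I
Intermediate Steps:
D = I*√37466/8 (D = √(-22853 - 14613)/8 = √(-37466)/8 = (I*√37466)/8 = I*√37466/8 ≈ 24.195*I)
o = 2542 (o = 2511 + 31 = 2542)
s = -23137/17913 - I*√37466/8 (s = -46274/35826 - I*√37466/8 = -46274*1/35826 - I*√37466/8 = -23137/17913 - I*√37466/8 ≈ -1.2916 - 24.195*I)
o/s = 2542/(-23137/17913 - I*√37466/8)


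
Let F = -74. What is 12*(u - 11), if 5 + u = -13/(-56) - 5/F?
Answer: -97593/518 ≈ -188.40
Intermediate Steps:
u = -9739/2072 (u = -5 + (-13/(-56) - 5/(-74)) = -5 + (-13*(-1/56) - 5*(-1/74)) = -5 + (13/56 + 5/74) = -5 + 621/2072 = -9739/2072 ≈ -4.7003)
12*(u - 11) = 12*(-9739/2072 - 11) = 12*(-32531/2072) = -97593/518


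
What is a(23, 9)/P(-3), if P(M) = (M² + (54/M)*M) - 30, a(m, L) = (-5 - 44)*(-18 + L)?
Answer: 147/11 ≈ 13.364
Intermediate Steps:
a(m, L) = 882 - 49*L (a(m, L) = -49*(-18 + L) = 882 - 49*L)
P(M) = 24 + M² (P(M) = (M² + 54) - 30 = (54 + M²) - 30 = 24 + M²)
a(23, 9)/P(-3) = (882 - 49*9)/(24 + (-3)²) = (882 - 441)/(24 + 9) = 441/33 = 441*(1/33) = 147/11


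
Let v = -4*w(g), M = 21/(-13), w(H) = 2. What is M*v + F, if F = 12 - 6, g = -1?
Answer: 246/13 ≈ 18.923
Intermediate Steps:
M = -21/13 (M = 21*(-1/13) = -21/13 ≈ -1.6154)
F = 6
v = -8 (v = -4*2 = -8)
M*v + F = -21/13*(-8) + 6 = 168/13 + 6 = 246/13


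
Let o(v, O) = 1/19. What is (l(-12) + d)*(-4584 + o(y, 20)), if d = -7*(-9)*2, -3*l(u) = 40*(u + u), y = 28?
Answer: -38844370/19 ≈ -2.0444e+6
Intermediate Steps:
l(u) = -80*u/3 (l(u) = -40*(u + u)/3 = -40*2*u/3 = -80*u/3)
o(v, O) = 1/19
d = 126 (d = 63*2 = 126)
(l(-12) + d)*(-4584 + o(y, 20)) = (-80/3*(-12) + 126)*(-4584 + 1/19) = (320 + 126)*(-87095/19) = 446*(-87095/19) = -38844370/19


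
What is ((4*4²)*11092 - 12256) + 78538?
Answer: 776170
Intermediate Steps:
((4*4²)*11092 - 12256) + 78538 = ((4*16)*11092 - 12256) + 78538 = (64*11092 - 12256) + 78538 = (709888 - 12256) + 78538 = 697632 + 78538 = 776170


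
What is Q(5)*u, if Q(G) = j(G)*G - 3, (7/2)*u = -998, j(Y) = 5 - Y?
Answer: 5988/7 ≈ 855.43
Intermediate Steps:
u = -1996/7 (u = (2/7)*(-998) = -1996/7 ≈ -285.14)
Q(G) = -3 + G*(5 - G) (Q(G) = (5 - G)*G - 3 = G*(5 - G) - 3 = -3 + G*(5 - G))
Q(5)*u = (-3 - 1*5*(-5 + 5))*(-1996/7) = (-3 - 1*5*0)*(-1996/7) = (-3 + 0)*(-1996/7) = -3*(-1996/7) = 5988/7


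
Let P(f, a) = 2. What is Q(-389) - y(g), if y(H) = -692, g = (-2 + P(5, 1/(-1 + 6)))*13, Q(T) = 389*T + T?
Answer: -151018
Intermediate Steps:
Q(T) = 390*T
g = 0 (g = (-2 + 2)*13 = 0*13 = 0)
Q(-389) - y(g) = 390*(-389) - 1*(-692) = -151710 + 692 = -151018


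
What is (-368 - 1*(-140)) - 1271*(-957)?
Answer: 1216119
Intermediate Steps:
(-368 - 1*(-140)) - 1271*(-957) = (-368 + 140) + 1216347 = -228 + 1216347 = 1216119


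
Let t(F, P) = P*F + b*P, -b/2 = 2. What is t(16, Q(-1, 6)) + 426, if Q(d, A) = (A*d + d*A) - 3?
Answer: 246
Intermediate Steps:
b = -4 (b = -2*2 = -4)
Q(d, A) = -3 + 2*A*d (Q(d, A) = (A*d + A*d) - 3 = 2*A*d - 3 = -3 + 2*A*d)
t(F, P) = -4*P + F*P (t(F, P) = P*F - 4*P = F*P - 4*P = -4*P + F*P)
t(16, Q(-1, 6)) + 426 = (-3 + 2*6*(-1))*(-4 + 16) + 426 = (-3 - 12)*12 + 426 = -15*12 + 426 = -180 + 426 = 246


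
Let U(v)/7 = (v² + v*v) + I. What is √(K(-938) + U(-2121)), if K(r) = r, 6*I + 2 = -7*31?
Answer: √251919122/2 ≈ 7936.0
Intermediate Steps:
I = -73/2 (I = -⅓ + (-7*31)/6 = -⅓ + (⅙)*(-217) = -⅓ - 217/6 = -73/2 ≈ -36.500)
U(v) = -511/2 + 14*v² (U(v) = 7*((v² + v*v) - 73/2) = 7*((v² + v²) - 73/2) = 7*(2*v² - 73/2) = 7*(-73/2 + 2*v²) = -511/2 + 14*v²)
√(K(-938) + U(-2121)) = √(-938 + (-511/2 + 14*(-2121)²)) = √(-938 + (-511/2 + 14*4498641)) = √(-938 + (-511/2 + 62980974)) = √(-938 + 125961437/2) = √(125959561/2) = √251919122/2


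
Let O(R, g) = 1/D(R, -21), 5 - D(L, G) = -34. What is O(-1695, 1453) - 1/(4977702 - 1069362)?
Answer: 1302767/50808420 ≈ 0.025641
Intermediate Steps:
D(L, G) = 39 (D(L, G) = 5 - 1*(-34) = 5 + 34 = 39)
O(R, g) = 1/39
O(-1695, 1453) - 1/(4977702 - 1069362) = 1/39 - 1/(4977702 - 1069362) = 1/39 - 1/3908340 = 1302767/50808420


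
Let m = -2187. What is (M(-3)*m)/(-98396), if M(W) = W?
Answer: -6561/98396 ≈ -0.066679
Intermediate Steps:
(M(-3)*m)/(-98396) = -3*(-2187)/(-98396) = 6561*(-1/98396) = -6561/98396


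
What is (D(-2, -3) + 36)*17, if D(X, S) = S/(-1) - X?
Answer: 697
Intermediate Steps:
D(X, S) = -S - X (D(X, S) = S*(-1) - X = -S - X)
(D(-2, -3) + 36)*17 = ((-1*(-3) - 1*(-2)) + 36)*17 = ((3 + 2) + 36)*17 = (5 + 36)*17 = 41*17 = 697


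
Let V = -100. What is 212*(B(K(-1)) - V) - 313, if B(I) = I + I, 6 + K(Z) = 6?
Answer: 20887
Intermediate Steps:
K(Z) = 0 (K(Z) = -6 + 6 = 0)
B(I) = 2*I
212*(B(K(-1)) - V) - 313 = 212*(2*0 - 1*(-100)) - 313 = 212*(0 + 100) - 313 = 212*100 - 313 = 21200 - 313 = 20887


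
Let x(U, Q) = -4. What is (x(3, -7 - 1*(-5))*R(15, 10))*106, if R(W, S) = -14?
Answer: 5936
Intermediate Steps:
(x(3, -7 - 1*(-5))*R(15, 10))*106 = -4*(-14)*106 = 56*106 = 5936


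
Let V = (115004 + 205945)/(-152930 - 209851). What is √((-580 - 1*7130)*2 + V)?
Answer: I*√25056092176269/40309 ≈ 124.18*I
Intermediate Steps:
V = -35661/40309 (V = 320949/(-362781) = 320949*(-1/362781) = -35661/40309 ≈ -0.88469)
√((-580 - 1*7130)*2 + V) = √((-580 - 1*7130)*2 - 35661/40309) = √((-580 - 7130)*2 - 35661/40309) = √(-7710*2 - 35661/40309) = √(-15420 - 35661/40309) = √(-621600441/40309) = I*√25056092176269/40309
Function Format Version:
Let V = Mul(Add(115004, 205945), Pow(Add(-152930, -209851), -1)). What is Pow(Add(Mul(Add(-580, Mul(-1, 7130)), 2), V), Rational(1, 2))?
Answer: Mul(Rational(1, 40309), I, Pow(25056092176269, Rational(1, 2))) ≈ Mul(124.18, I)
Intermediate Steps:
V = Rational(-35661, 40309) (V = Mul(320949, Pow(-362781, -1)) = Mul(320949, Rational(-1, 362781)) = Rational(-35661, 40309) ≈ -0.88469)
Pow(Add(Mul(Add(-580, Mul(-1, 7130)), 2), V), Rational(1, 2)) = Pow(Add(Mul(Add(-580, Mul(-1, 7130)), 2), Rational(-35661, 40309)), Rational(1, 2)) = Pow(Add(Mul(Add(-580, -7130), 2), Rational(-35661, 40309)), Rational(1, 2)) = Pow(Add(Mul(-7710, 2), Rational(-35661, 40309)), Rational(1, 2)) = Pow(Add(-15420, Rational(-35661, 40309)), Rational(1, 2)) = Pow(Rational(-621600441, 40309), Rational(1, 2)) = Mul(Rational(1, 40309), I, Pow(25056092176269, Rational(1, 2)))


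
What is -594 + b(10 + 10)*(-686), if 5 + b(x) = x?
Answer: -10884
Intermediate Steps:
b(x) = -5 + x
-594 + b(10 + 10)*(-686) = -594 + (-5 + (10 + 10))*(-686) = -594 + (-5 + 20)*(-686) = -594 + 15*(-686) = -594 - 10290 = -10884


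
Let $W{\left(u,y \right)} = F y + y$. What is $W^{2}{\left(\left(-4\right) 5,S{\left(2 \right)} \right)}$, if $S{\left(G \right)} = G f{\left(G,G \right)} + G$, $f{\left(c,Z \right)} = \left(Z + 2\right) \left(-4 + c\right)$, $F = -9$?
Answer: $12544$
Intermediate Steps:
$f{\left(c,Z \right)} = \left(-4 + c\right) \left(2 + Z\right)$ ($f{\left(c,Z \right)} = \left(2 + Z\right) \left(-4 + c\right) = \left(-4 + c\right) \left(2 + Z\right)$)
$S{\left(G \right)} = G + G \left(-8 + G^{2} - 2 G\right)$ ($S{\left(G \right)} = G \left(-8 - 4 G + 2 G + G G\right) + G = G \left(-8 - 4 G + 2 G + G^{2}\right) + G = G \left(-8 + G^{2} - 2 G\right) + G = G + G \left(-8 + G^{2} - 2 G\right)$)
$W{\left(u,y \right)} = - 8 y$ ($W{\left(u,y \right)} = - 9 y + y = - 8 y$)
$W^{2}{\left(\left(-4\right) 5,S{\left(2 \right)} \right)} = \left(- 8 \cdot 2 \left(-7 + 2^{2} - 4\right)\right)^{2} = \left(- 8 \cdot 2 \left(-7 + 4 - 4\right)\right)^{2} = \left(- 8 \cdot 2 \left(-7\right)\right)^{2} = \left(\left(-8\right) \left(-14\right)\right)^{2} = 112^{2} = 12544$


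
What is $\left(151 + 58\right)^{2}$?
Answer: $43681$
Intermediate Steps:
$\left(151 + 58\right)^{2} = 209^{2} = 43681$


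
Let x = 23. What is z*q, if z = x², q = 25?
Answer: 13225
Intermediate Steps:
z = 529 (z = 23² = 529)
z*q = 529*25 = 13225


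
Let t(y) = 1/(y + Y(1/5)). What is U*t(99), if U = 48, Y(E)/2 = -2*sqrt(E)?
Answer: 23760/48989 + 192*sqrt(5)/48989 ≈ 0.49377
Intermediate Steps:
Y(E) = -4*sqrt(E) (Y(E) = 2*(-2*sqrt(E)) = -4*sqrt(E))
t(y) = 1/(y - 4*sqrt(5)/5)
U*t(99) = 48*(5/(-4*sqrt(5) + 5*99)) = 48*(5/(-4*sqrt(5) + 495)) = 48*(5/(495 - 4*sqrt(5))) = 240/(495 - 4*sqrt(5))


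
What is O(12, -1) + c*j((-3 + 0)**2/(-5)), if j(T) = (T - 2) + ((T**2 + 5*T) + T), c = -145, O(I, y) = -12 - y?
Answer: 8181/5 ≈ 1636.2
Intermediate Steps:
j(T) = -2 + T**2 + 7*T (j(T) = (-2 + T) + (T**2 + 6*T) = -2 + T**2 + 7*T)
O(12, -1) + c*j((-3 + 0)**2/(-5)) = (-12 - 1*(-1)) - 145*(-2 + ((-3 + 0)**2/(-5))**2 + 7*((-3 + 0)**2/(-5))) = (-12 + 1) - 145*(-2 + ((-3)**2*(-1/5))**2 + 7*((-3)**2*(-1/5))) = -11 - 145*(-2 + (9*(-1/5))**2 + 7*(9*(-1/5))) = -11 - 145*(-2 + (-9/5)**2 + 7*(-9/5)) = -11 - 145*(-2 + 81/25 - 63/5) = -11 - 145*(-284/25) = -11 + 8236/5 = 8181/5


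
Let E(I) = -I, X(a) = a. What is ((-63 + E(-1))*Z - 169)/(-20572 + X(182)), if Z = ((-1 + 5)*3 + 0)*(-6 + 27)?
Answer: 15793/20390 ≈ 0.77455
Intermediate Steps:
Z = 252 (Z = (4*3 + 0)*21 = (12 + 0)*21 = 12*21 = 252)
((-63 + E(-1))*Z - 169)/(-20572 + X(182)) = ((-63 - 1*(-1))*252 - 169)/(-20572 + 182) = ((-63 + 1)*252 - 169)/(-20390) = (-62*252 - 169)*(-1/20390) = (-15624 - 169)*(-1/20390) = -15793*(-1/20390) = 15793/20390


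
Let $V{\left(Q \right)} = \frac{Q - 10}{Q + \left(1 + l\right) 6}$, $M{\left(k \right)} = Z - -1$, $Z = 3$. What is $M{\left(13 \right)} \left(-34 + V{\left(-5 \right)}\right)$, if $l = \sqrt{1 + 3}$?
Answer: $- \frac{1828}{13} \approx -140.62$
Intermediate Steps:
$M{\left(k \right)} = 4$ ($M{\left(k \right)} = 3 - -1 = 3 + 1 = 4$)
$l = 2$ ($l = \sqrt{4} = 2$)
$V{\left(Q \right)} = \frac{-10 + Q}{18 + Q}$ ($V{\left(Q \right)} = \frac{Q - 10}{Q + \left(1 + 2\right) 6} = \frac{-10 + Q}{Q + 3 \cdot 6} = \frac{-10 + Q}{Q + 18} = \frac{-10 + Q}{18 + Q}$)
$M{\left(13 \right)} \left(-34 + V{\left(-5 \right)}\right) = 4 \left(-34 + \frac{-10 - 5}{18 - 5}\right) = 4 \left(-34 + \frac{1}{13} \left(-15\right)\right) = 4 \left(-34 - \frac{15}{13}\right) = 4 \left(- \frac{457}{13}\right) = - \frac{1828}{13}$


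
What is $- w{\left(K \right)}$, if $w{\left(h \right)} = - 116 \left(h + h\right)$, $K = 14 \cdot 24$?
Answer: $77952$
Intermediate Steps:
$K = 336$
$w{\left(h \right)} = - 232 h$ ($w{\left(h \right)} = - 116 \cdot 2 h = - 232 h$)
$- w{\left(K \right)} = - \left(-232\right) 336 = \left(-1\right) \left(-77952\right) = 77952$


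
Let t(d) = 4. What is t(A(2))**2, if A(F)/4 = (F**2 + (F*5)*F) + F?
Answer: 16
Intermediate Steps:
A(F) = 4*F + 24*F**2 (A(F) = 4*((F**2 + (F*5)*F) + F) = 4*((F**2 + (5*F)*F) + F) = 4*((F**2 + 5*F**2) + F) = 4*(6*F**2 + F) = 4*(F + 6*F**2) = 4*F + 24*F**2)
t(A(2))**2 = 4**2 = 16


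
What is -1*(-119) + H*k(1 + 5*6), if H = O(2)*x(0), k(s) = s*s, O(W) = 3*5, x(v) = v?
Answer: 119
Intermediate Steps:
O(W) = 15
k(s) = s²
H = 0 (H = 15*0 = 0)
-1*(-119) + H*k(1 + 5*6) = -1*(-119) + 0*(1 + 5*6)² = 119 + 0*(1 + 30)² = 119 + 0*31² = 119 + 0*961 = 119 + 0 = 119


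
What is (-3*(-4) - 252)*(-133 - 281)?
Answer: 99360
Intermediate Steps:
(-3*(-4) - 252)*(-133 - 281) = (12 - 252)*(-414) = -240*(-414) = 99360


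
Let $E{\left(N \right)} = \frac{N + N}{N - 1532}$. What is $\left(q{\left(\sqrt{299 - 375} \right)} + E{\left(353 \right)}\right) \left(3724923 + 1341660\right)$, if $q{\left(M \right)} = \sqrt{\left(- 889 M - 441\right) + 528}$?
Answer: $- \frac{1192335866}{393} + 5066583 \sqrt{87 - 1778 i \sqrt{19}} \approx 3.1414 \cdot 10^{8} - 3.1363 \cdot 10^{8} i$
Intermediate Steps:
$q{\left(M \right)} = \sqrt{87 - 889 M}$ ($q{\left(M \right)} = \sqrt{\left(-441 - 889 M\right) + 528} = \sqrt{87 - 889 M}$)
$E{\left(N \right)} = \frac{2 N}{-1532 + N}$
$\left(q{\left(\sqrt{299 - 375} \right)} + E{\left(353 \right)}\right) \left(3724923 + 1341660\right) = \left(\sqrt{87 - 889 \sqrt{299 - 375}} + 2 \cdot 353 \frac{1}{-1532 + 353}\right) \left(3724923 + 1341660\right) = \left(\sqrt{87 - 889 \sqrt{-76}} + 2 \cdot 353 \frac{1}{-1179}\right) 5066583 = \left(\sqrt{87 - 889 \cdot 2 i \sqrt{19}} + 2 \cdot 353 \left(- \frac{1}{1179}\right)\right) 5066583 = \left(\sqrt{87 - 1778 i \sqrt{19}} - \frac{706}{1179}\right) 5066583 = \left(- \frac{706}{1179} + \sqrt{87 - 1778 i \sqrt{19}}\right) 5066583 = - \frac{1192335866}{393} + 5066583 \sqrt{87 - 1778 i \sqrt{19}}$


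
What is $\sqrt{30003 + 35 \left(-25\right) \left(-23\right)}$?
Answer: $4 \sqrt{3133} \approx 223.89$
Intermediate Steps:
$\sqrt{30003 + 35 \left(-25\right) \left(-23\right)} = \sqrt{30003 - -20125} = \sqrt{30003 + 20125} = \sqrt{50128} = 4 \sqrt{3133}$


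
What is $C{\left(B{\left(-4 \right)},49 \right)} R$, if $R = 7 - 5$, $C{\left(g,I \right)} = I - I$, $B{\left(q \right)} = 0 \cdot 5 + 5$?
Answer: $0$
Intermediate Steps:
$B{\left(q \right)} = 5$ ($B{\left(q \right)} = 0 + 5 = 5$)
$C{\left(g,I \right)} = 0$
$R = 2$
$C{\left(B{\left(-4 \right)},49 \right)} R = 0 \cdot 2 = 0$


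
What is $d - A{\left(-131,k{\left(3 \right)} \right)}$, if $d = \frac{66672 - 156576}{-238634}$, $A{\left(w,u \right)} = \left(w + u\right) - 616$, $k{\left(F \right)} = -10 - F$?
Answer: $\frac{90725872}{119317} \approx 760.38$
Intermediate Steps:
$A{\left(w,u \right)} = -616 + u + w$ ($A{\left(w,u \right)} = \left(u + w\right) - 616 = -616 + u + w$)
$d = \frac{44952}{119317}$ ($d = \left(-89904\right) \left(- \frac{1}{238634}\right) = \frac{44952}{119317} \approx 0.37674$)
$d - A{\left(-131,k{\left(3 \right)} \right)} = \frac{44952}{119317} - \left(-616 - 13 - 131\right) = \frac{44952}{119317} - -760 = \frac{44952}{119317} + 760 = \frac{90725872}{119317}$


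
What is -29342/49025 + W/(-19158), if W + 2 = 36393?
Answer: -2346202811/939220950 ≈ -2.4980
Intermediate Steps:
W = 36391 (W = -2 + 36393 = 36391)
-29342/49025 + W/(-19158) = -29342/49025 + 36391/(-19158) = -29342*1/49025 + 36391*(-1/19158) = -29342/49025 - 36391/19158 = -2346202811/939220950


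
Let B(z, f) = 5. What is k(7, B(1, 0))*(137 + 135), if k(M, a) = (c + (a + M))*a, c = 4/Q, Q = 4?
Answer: 17680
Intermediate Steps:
c = 1 (c = 4/4 = 4*(1/4) = 1)
k(M, a) = a*(1 + M + a) (k(M, a) = (1 + (a + M))*a = (1 + (M + a))*a = (1 + M + a)*a = a*(1 + M + a))
k(7, B(1, 0))*(137 + 135) = (5*(1 + 7 + 5))*(137 + 135) = (5*13)*272 = 65*272 = 17680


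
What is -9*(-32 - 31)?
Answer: 567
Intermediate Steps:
-9*(-32 - 31) = -9*(-63) = 567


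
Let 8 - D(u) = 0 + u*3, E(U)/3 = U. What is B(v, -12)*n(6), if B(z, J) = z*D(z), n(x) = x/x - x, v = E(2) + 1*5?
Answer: 1375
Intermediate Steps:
E(U) = 3*U
v = 11 (v = 3*2 + 1*5 = 6 + 5 = 11)
n(x) = 1 - x
D(u) = 8 - 3*u (D(u) = 8 - (0 + u*3) = 8 - (0 + 3*u) = 8 - 3*u)
B(z, J) = z*(8 - 3*z)
B(v, -12)*n(6) = (11*(8 - 3*11))*(1 - 1*6) = (11*(8 - 33))*(1 - 6) = (11*(-25))*(-5) = -275*(-5) = 1375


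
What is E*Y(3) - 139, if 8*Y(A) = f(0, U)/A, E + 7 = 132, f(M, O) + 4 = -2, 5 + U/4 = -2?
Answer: -681/4 ≈ -170.25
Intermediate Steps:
U = -28 (U = -20 + 4*(-2) = -20 - 8 = -28)
f(M, O) = -6 (f(M, O) = -4 - 2 = -6)
E = 125 (E = -7 + 132 = 125)
Y(A) = -3/(4*A) (Y(A) = (-6/A)/8 = -3/(4*A))
E*Y(3) - 139 = 125*(-3/4/3) - 139 = 125*(-3/4*1/3) - 139 = 125*(-1/4) - 139 = -125/4 - 139 = -681/4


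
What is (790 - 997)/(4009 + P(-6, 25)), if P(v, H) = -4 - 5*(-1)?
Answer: -207/4010 ≈ -0.051621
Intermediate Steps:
P(v, H) = 1 (P(v, H) = -4 + 5 = 1)
(790 - 997)/(4009 + P(-6, 25)) = (790 - 997)/(4009 + 1) = -207/4010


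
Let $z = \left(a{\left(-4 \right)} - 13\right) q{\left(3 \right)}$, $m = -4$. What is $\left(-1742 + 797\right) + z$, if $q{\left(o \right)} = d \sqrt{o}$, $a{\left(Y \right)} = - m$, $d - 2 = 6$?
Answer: $-945 - 72 \sqrt{3} \approx -1069.7$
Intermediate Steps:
$d = 8$ ($d = 2 + 6 = 8$)
$a{\left(Y \right)} = 4$ ($a{\left(Y \right)} = \left(-1\right) \left(-4\right) = 4$)
$q{\left(o \right)} = 8 \sqrt{o}$
$z = - 72 \sqrt{3}$ ($z = \left(4 - 13\right) 8 \sqrt{3} = - 9 \cdot 8 \sqrt{3} = - 72 \sqrt{3} \approx -124.71$)
$\left(-1742 + 797\right) + z = \left(-1742 + 797\right) - 72 \sqrt{3} = -945 - 72 \sqrt{3}$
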